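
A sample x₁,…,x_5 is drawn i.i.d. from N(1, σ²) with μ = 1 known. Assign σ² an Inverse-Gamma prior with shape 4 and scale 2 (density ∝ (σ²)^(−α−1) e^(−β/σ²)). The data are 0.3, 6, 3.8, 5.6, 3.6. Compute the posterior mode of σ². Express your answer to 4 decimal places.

Sum of squared deviations about the known mean: SS = (0.3−1)² + (6−1)² + (3.8−1)² + (5.6−1)² + (3.6−1)² = 61.25.
The Normal likelihood contributes (σ²)^(−n/2) exp(−SS/(2σ²)), so the posterior is Inverse-Gamma(α + n/2, β + SS/2) = Inverse-Gamma(6.5, 32.625).
The mode of Inverse-Gamma(a, b) is b/(a+1) = 32.625/7.5 ≈ 4.3500.

σ̂²_MAP = 4.3500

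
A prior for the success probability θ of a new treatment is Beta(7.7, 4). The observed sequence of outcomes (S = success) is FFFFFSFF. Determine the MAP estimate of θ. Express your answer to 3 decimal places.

Prior: Beta(7.7, 4).
Data: 1 success in 8 trials (from the sequence). The binomial likelihood contributes θ(1−θ)^7, so the posterior is Beta(7.7+1, 4+7) = Beta(8.7, 11).
For Beta(a, b) with a, b > 1 the mode is (a−1)/(a+b−2) = 7.7/17.7 ≈ 0.435.

θ̂_MAP = 0.435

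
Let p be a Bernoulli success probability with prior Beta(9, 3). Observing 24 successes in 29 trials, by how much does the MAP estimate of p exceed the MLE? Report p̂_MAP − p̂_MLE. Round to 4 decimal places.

MAP − MLE = -0.0071

Posterior is Beta(33, 8); MAP = (33−1)/(41−2) = 32/39 ≈ 0.82051.
MLE ignores the prior: p̂_MLE = k/n = 24/29 ≈ 0.82759.
Difference = 32/39 − 24/29 = -8/1131 ≈ -0.0071.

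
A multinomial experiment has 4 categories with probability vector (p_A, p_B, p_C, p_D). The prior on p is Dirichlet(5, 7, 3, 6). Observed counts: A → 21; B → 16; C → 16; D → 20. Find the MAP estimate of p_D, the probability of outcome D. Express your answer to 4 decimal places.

MAP estimate of p_D = 0.2778

The posterior is Dirichlet(αᵢ + nᵢ) = Dirichlet(26, 23, 19, 26).
For a Dirichlet(a₁,…,a_K) with all aᵢ > 1, the mode has j-th component (aⱼ − 1)/(Σaᵢ − K).
Here Σaᵢ = 94 and K = 4, so p_D = (26 − 1)/(94 − 4) = 25/90 ≈ 0.2778.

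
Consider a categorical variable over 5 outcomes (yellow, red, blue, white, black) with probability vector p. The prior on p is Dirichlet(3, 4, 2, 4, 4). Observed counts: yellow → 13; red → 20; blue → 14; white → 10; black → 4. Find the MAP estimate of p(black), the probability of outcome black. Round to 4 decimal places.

MAP estimate of p(black) = 0.0959

The posterior is Dirichlet(αᵢ + nᵢ) = Dirichlet(16, 24, 16, 14, 8).
For a Dirichlet(a₁,…,a_K) with all aᵢ > 1, the mode has j-th component (aⱼ − 1)/(Σaᵢ − K).
Here Σaᵢ = 78 and K = 5, so p(black) = (8 − 1)/(78 − 5) = 7/73 ≈ 0.0959.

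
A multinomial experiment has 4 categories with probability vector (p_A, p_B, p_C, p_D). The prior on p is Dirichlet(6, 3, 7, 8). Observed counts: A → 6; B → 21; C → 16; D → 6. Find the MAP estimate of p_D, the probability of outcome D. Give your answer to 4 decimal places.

MAP estimate of p_D = 0.1884

The posterior is Dirichlet(αᵢ + nᵢ) = Dirichlet(12, 24, 23, 14).
For a Dirichlet(a₁,…,a_K) with all aᵢ > 1, the mode has j-th component (aⱼ − 1)/(Σaᵢ − K).
Here Σaᵢ = 73 and K = 4, so p_D = (14 − 1)/(73 − 4) = 13/69 ≈ 0.1884.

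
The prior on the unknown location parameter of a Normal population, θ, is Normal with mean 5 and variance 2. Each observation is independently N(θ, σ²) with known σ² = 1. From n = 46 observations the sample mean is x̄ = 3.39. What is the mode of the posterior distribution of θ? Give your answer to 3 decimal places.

n = 46, x̄ = 3.39.
For a Normal prior and Normal likelihood with known variance, the posterior is Normal; its mode equals its mean, the precision-weighted average.
Prior precision 1/σ₀² = 1/2 = 0.5; data precision n/σ² = 46/1 = 46.
θ̂ = (0.5·5 + 46·3.39) / (0.5 + 46) = 158.44/46.5 = 7922/2325 ≈ 3.407.

θ̂_MAP = 3.407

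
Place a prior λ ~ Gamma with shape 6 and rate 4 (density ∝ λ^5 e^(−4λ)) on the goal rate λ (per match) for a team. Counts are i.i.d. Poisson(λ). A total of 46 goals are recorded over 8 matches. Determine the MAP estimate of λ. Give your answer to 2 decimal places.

λ̂_MAP = 4.25

Σxᵢ = 46, n = 8.
Posterior ∝ λ^5e^(−4λ) · λ^46e^(−8λ) = λ^51e^(−12λ), i.e. Gamma(shape=52, rate=12).
The mode of a Gamma(a, b) with a ≥ 1 (shape–rate) is (a−1)/b = 51/12 ≈ 4.25.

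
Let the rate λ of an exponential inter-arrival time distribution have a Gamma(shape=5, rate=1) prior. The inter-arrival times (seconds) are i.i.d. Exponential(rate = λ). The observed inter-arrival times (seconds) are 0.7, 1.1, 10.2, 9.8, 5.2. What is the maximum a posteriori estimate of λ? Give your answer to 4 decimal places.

λ̂_MAP = 0.3214

The Exponential(rate=λ) likelihood is ∝ λ^n e^(−λΣtᵢ). Here n = 5 and Σtᵢ = 0.7 + 1.1 + 10.2 + 9.8 + 5.2 = 27.
Posterior ∝ λ^4e^(−1λ) · λ^5e^(−27λ) = λ^9e^(−28λ), i.e. Gamma(10, 28).
Mode = (a−1)/b = 9/28 ≈ 0.3214.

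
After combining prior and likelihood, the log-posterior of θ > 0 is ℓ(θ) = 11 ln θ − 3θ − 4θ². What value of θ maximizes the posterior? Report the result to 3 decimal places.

θ̂_MAP = 1.000

ℓ'(θ) = 11/θ − 3 − 8θ. Setting this to zero and multiplying by θ: 8θ² + 3θ − 11 = 0.
θ = (−3 + √(3² + 4·8·11)) / (2·8) = (−3 + √361) / 16 = (−3 + 19)/16 = 1.
ℓ''(θ) = −11/θ² − 8 < 0, confirming a maximum.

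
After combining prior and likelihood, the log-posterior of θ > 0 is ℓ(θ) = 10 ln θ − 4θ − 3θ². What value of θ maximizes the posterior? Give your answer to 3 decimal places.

θ̂_MAP = 1.000

ℓ'(θ) = 10/θ − 4 − 6θ. Setting this to zero and multiplying by θ: 6θ² + 4θ − 10 = 0.
θ = (−4 + √(4² + 4·6·10)) / (2·6) = (−4 + √256) / 12 = (−4 + 16)/12 = 1.
ℓ''(θ) = −10/θ² − 6 < 0, confirming a maximum.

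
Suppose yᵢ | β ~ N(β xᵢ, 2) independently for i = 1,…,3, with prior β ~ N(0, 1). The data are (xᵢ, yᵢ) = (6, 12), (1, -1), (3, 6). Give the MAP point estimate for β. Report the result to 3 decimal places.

log p(β | y) = −Σ(yᵢ − βxᵢ)²/(2·2) − β²/(2·1) + const.
Setting the derivative to zero: Σxᵢ(yᵢ − βxᵢ)/2 − β/1 = 0, so β = Σxᵢyᵢ / (Σxᵢ² + σ²/τ²).
Σxᵢyᵢ = 6·12 + 1·(-1) + 3·6 = 89; Σxᵢ² = 46; σ²/τ² = 2.
β̂_MAP = 89 / (46 + 2) = 89/48 ≈ 1.854.

β̂_MAP = 1.854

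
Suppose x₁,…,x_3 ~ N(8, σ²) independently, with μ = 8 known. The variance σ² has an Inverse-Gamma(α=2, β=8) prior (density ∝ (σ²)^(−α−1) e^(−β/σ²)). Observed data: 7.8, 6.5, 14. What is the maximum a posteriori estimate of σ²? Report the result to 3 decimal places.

Sum of squared deviations about the known mean: SS = (7.8−8)² + (6.5−8)² + (14−8)² = 38.29.
The Normal likelihood contributes (σ²)^(−n/2) exp(−SS/(2σ²)), so the posterior is Inverse-Gamma(α + n/2, β + SS/2) = Inverse-Gamma(3.5, 27.145).
The mode of Inverse-Gamma(a, b) is b/(a+1) = 27.145/4.5 ≈ 6.032.

σ̂²_MAP = 6.032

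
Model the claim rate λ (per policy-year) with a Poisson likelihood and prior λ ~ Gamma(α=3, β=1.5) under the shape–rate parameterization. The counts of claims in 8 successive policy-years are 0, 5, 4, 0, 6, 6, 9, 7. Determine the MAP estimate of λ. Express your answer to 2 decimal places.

Σxᵢ = 0+5+4+0+6+6+9+7 = 37, with n = 8.
Posterior ∝ λ^2e^(−1.5λ) · λ^37e^(−8λ) = λ^39e^(−9.5λ), i.e. Gamma(shape=40, rate=9.5).
The mode of a Gamma(a, b) with a ≥ 1 (shape–rate) is (a−1)/b = 39/9.5 ≈ 4.11.

λ̂_MAP = 4.11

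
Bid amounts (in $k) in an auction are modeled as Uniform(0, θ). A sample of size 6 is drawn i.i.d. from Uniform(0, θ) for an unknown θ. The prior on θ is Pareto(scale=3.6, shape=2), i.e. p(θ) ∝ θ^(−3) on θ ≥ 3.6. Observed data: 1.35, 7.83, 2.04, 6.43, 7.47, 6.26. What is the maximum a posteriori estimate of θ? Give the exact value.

The Uniform(0, θ) likelihood is θ^(−n) for θ ≥ max(xᵢ), zero otherwise. Here max(xᵢ) = 7.83.
Posterior ∝ θ^(−3) · θ^(−6) = θ^(−9) on θ ≥ max(3.6, 7.83) = 7.83.
This density is strictly decreasing in θ, so the posterior mode lies at the lower boundary of the support.

θ̂_MAP = 7.83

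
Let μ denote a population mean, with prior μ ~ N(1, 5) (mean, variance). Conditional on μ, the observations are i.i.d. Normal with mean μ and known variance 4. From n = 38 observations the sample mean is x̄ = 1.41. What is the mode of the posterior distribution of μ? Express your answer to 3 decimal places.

μ̂_MAP = 1.402

n = 38, x̄ = 1.41.
For a Normal prior and Normal likelihood with known variance, the posterior is Normal; its mode equals its mean, the precision-weighted average.
Prior precision 1/σ₀² = 1/5 = 0.2; data precision n/σ² = 38/4 = 9.5.
μ̂ = (0.2·1 + 9.5·1.41) / (0.2 + 9.5) = 13.595/9.7 = 2719/1940 ≈ 1.402.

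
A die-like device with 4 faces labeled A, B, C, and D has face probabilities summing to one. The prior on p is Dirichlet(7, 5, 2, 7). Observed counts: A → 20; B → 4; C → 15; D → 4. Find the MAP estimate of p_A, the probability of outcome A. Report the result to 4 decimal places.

MAP estimate of p_A = 0.4333

The posterior is Dirichlet(αᵢ + nᵢ) = Dirichlet(27, 9, 17, 11).
For a Dirichlet(a₁,…,a_K) with all aᵢ > 1, the mode has j-th component (aⱼ − 1)/(Σaᵢ − K).
Here Σaᵢ = 64 and K = 4, so p_A = (27 − 1)/(64 − 4) = 26/60 ≈ 0.4333.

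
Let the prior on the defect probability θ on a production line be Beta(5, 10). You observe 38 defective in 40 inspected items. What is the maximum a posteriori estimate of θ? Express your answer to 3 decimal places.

θ̂_MAP = 0.792

Prior: Beta(5, 10).
Data: 38 successes in 40 trials. The binomial likelihood contributes θ^38(1−θ)^2, so the posterior is Beta(5+38, 10+2) = Beta(43, 12).
For Beta(a, b) with a, b > 1 the mode is (a−1)/(a+b−2) = 42/53 ≈ 0.792.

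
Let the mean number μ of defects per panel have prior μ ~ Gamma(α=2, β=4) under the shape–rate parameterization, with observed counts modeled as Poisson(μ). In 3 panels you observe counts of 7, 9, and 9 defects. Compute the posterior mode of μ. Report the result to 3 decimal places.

Σxᵢ = 7+9+9 = 25, with n = 3.
Posterior ∝ μe^(−4μ) · μ^25e^(−3μ) = μ^26e^(−7μ), i.e. Gamma(shape=27, rate=7).
The mode of a Gamma(a, b) with a ≥ 1 (shape–rate) is (a−1)/b = 26/7 ≈ 3.714.

μ̂_MAP = 3.714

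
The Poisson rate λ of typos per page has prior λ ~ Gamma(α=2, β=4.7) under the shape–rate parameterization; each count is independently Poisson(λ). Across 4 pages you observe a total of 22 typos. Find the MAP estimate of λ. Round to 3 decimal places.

λ̂_MAP = 2.644

Σxᵢ = 22, n = 4.
Posterior ∝ λe^(−4.7λ) · λ^22e^(−4λ) = λ^23e^(−8.7λ), i.e. Gamma(shape=24, rate=8.7).
The mode of a Gamma(a, b) with a ≥ 1 (shape–rate) is (a−1)/b = 23/8.7 ≈ 2.644.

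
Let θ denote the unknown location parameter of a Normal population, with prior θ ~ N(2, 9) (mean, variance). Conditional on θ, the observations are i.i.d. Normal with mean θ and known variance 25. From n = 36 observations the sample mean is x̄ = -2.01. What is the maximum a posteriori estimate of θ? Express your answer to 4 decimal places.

θ̂_MAP = -1.7228

n = 36, x̄ = -2.01.
For a Normal prior and Normal likelihood with known variance, the posterior is Normal; its mode equals its mean, the precision-weighted average.
Prior precision 1/σ₀² = 1/9; data precision n/σ² = 36/25 = 1.44.
θ̂ = ((1/9)·2 + 1.44·(-2.01)) / (1/9 + 1.44) = (-15031/5625)/(349/225) = -15031/8725 ≈ -1.7228.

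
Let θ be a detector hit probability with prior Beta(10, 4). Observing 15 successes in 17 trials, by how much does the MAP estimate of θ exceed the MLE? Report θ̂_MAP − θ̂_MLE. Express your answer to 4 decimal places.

MAP − MLE = -0.0548

Posterior is Beta(25, 6); MAP = (25−1)/(31−2) = 24/29 ≈ 0.82759.
MLE ignores the prior: θ̂_MLE = k/n = 15/17 ≈ 0.88235.
Difference = 24/29 − 15/17 = -27/493 ≈ -0.0548.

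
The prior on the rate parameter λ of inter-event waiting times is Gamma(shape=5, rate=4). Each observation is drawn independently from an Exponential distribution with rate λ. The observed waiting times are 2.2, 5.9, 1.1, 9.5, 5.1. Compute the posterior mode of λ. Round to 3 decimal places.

λ̂_MAP = 0.324

The Exponential(rate=λ) likelihood is ∝ λ^n e^(−λΣtᵢ). Here n = 5 and Σtᵢ = 2.2 + 5.9 + 1.1 + 9.5 + 5.1 = 23.8.
Posterior ∝ λ^4e^(−4λ) · λ^5e^(−23.8λ) = λ^9e^(−27.8λ), i.e. Gamma(10, 27.8).
Mode = (a−1)/b = 9/27.8 ≈ 0.324.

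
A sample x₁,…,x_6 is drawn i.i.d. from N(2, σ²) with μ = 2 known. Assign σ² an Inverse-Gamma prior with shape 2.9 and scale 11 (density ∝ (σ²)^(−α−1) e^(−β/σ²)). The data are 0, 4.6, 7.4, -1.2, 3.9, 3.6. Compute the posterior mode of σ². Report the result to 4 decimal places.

Sum of squared deviations about the known mean: SS = (0−2)² + (4.6−2)² + (7.4−2)² + (-1.2−2)² + (3.9−2)² + (3.6−2)² = 56.33.
The Normal likelihood contributes (σ²)^(−n/2) exp(−SS/(2σ²)), so the posterior is Inverse-Gamma(α + n/2, β + SS/2) = Inverse-Gamma(5.9, 39.165).
The mode of Inverse-Gamma(a, b) is b/(a+1) = 39.165/6.9 ≈ 5.6761.

σ̂²_MAP = 5.6761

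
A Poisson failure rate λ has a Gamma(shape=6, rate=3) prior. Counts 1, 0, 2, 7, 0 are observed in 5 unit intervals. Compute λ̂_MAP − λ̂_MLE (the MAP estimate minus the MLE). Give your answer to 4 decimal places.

MAP − MLE = -0.1250

Σxᵢ = 10. Posterior is Gamma(16, 8); MAP = (16−1)/8 = 15/8 ≈ 1.87500.
MLE = x̄ = 10/5 ≈ 2.00000.
Difference = 15/8 − 10/5 = -1/8 ≈ -0.1250.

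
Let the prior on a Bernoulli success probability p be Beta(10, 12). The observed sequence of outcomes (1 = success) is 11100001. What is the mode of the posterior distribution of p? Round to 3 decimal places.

Prior: Beta(10, 12).
Data: 4 successes in 8 trials (from the sequence). The binomial likelihood contributes p^4(1−p)^4, so the posterior is Beta(10+4, 12+4) = Beta(14, 16).
For Beta(a, b) with a, b > 1 the mode is (a−1)/(a+b−2) = 13/28 ≈ 0.464.

p̂_MAP = 0.464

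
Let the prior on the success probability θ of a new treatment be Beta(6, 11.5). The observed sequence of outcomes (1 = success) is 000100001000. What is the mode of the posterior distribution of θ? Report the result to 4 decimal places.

θ̂_MAP = 0.2545

Prior: Beta(6, 11.5).
Data: 2 successes in 12 trials (from the sequence). The binomial likelihood contributes θ^2(1−θ)^10, so the posterior is Beta(6+2, 11.5+10) = Beta(8, 21.5).
For Beta(a, b) with a, b > 1 the mode is (a−1)/(a+b−2) = 7/27.5 ≈ 0.2545.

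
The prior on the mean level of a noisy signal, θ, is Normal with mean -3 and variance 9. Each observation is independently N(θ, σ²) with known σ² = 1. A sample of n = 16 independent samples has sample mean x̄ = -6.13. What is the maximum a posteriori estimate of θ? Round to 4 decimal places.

n = 16, x̄ = -6.13.
For a Normal prior and Normal likelihood with known variance, the posterior is Normal; its mode equals its mean, the precision-weighted average.
Prior precision 1/σ₀² = 1/9; data precision n/σ² = 16/1 = 16.
θ̂ = ((1/9)·(-3) + 16·(-6.13)) / (1/9 + 16) = (-7381/75)/(145/9) = -22143/3625 ≈ -6.1084.

θ̂_MAP = -6.1084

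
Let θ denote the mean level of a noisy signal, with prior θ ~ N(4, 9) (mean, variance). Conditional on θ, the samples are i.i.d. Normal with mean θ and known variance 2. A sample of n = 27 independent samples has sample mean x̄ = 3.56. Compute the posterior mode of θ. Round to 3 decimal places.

θ̂_MAP = 3.564

n = 27, x̄ = 3.56.
For a Normal prior and Normal likelihood with known variance, the posterior is Normal; its mode equals its mean, the precision-weighted average.
Prior precision 1/σ₀² = 1/9; data precision n/σ² = 27/2 = 13.5.
θ̂ = ((1/9)·4 + 13.5·3.56) / (1/9 + 13.5) = (21827/450)/(245/18) = 21827/6125 ≈ 3.564.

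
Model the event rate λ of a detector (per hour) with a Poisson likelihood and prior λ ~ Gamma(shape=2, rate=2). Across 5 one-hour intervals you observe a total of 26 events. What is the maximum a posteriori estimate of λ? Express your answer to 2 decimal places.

Σxᵢ = 26, n = 5.
Posterior ∝ λe^(−2λ) · λ^26e^(−5λ) = λ^27e^(−7λ), i.e. Gamma(shape=28, rate=7).
The mode of a Gamma(a, b) with a ≥ 1 (shape–rate) is (a−1)/b = 27/7 ≈ 3.86.

λ̂_MAP = 3.86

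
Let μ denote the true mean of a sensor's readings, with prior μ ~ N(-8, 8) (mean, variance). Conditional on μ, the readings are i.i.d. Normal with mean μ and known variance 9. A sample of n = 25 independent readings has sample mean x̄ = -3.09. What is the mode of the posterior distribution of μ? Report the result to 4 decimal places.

n = 25, x̄ = -3.09.
For a Normal prior and Normal likelihood with known variance, the posterior is Normal; its mode equals its mean, the precision-weighted average.
Prior precision 1/σ₀² = 1/8 = 0.125; data precision n/σ² = 25/9.
μ̂ = (0.125·(-8) + (25/9)·(-3.09)) / (0.125 + 25/9) = (-115/12)/(209/72) = -690/209 ≈ -3.3014.

μ̂_MAP = -3.3014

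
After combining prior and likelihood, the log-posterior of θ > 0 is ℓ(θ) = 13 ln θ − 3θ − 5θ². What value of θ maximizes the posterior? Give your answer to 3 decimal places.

ℓ'(θ) = 13/θ − 3 − 10θ. Setting this to zero and multiplying by θ: 10θ² + 3θ − 13 = 0.
θ = (−3 + √(3² + 4·10·13)) / (2·10) = (−3 + √529) / 20 = (−3 + 23)/20 = 1.
ℓ''(θ) = −13/θ² − 10 < 0, confirming a maximum.

θ̂_MAP = 1.000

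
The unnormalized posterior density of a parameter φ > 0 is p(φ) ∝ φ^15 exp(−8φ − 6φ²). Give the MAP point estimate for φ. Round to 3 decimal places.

ℓ'(φ) = 15/φ − 8 − 12φ. Setting this to zero and multiplying by φ: 12φ² + 8φ − 15 = 0.
φ = (−8 + √(8² + 4·12·15)) / (2·12) = (−8 + √784) / 24 = (−8 + 28)/24 = 5/6.
ℓ''(φ) = −15/φ² − 12 < 0, confirming a maximum.

φ̂_MAP = 0.833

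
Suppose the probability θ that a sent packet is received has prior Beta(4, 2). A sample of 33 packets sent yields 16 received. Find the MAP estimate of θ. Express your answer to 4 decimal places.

Prior: Beta(4, 2).
Data: 16 successes in 33 trials. The binomial likelihood contributes θ^16(1−θ)^17, so the posterior is Beta(4+16, 2+17) = Beta(20, 19).
For Beta(a, b) with a, b > 1 the mode is (a−1)/(a+b−2) = 19/37 ≈ 0.5135.

θ̂_MAP = 0.5135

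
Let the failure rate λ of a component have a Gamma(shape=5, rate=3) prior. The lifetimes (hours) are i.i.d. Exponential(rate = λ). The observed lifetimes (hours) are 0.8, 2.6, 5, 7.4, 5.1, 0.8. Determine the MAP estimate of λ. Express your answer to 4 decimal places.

λ̂_MAP = 0.4049

The Exponential(rate=λ) likelihood is ∝ λ^n e^(−λΣtᵢ). Here n = 6 and Σtᵢ = 0.8 + 2.6 + 5 + 7.4 + 5.1 + 0.8 = 21.7.
Posterior ∝ λ^4e^(−3λ) · λ^6e^(−21.7λ) = λ^10e^(−24.7λ), i.e. Gamma(11, 24.7).
Mode = (a−1)/b = 10/24.7 ≈ 0.4049.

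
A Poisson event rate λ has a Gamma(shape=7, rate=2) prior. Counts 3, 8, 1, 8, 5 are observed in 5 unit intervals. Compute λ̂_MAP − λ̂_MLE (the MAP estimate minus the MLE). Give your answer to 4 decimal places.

MAP − MLE = -0.5714

Σxᵢ = 25. Posterior is Gamma(32, 7); MAP = (32−1)/7 = 31/7 ≈ 4.42857.
MLE = x̄ = 25/5 ≈ 5.00000.
Difference = 31/7 − 25/5 = -4/7 ≈ -0.5714.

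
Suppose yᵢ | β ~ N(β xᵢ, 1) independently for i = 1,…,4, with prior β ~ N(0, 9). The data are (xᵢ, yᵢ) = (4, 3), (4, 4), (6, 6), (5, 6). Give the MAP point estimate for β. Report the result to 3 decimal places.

β̂_MAP = 1.010

log p(β | y) = −Σ(yᵢ − βxᵢ)²/(2·1) − β²/(2·9) + const.
Setting the derivative to zero: Σxᵢ(yᵢ − βxᵢ)/1 − β/9 = 0, so β = Σxᵢyᵢ / (Σxᵢ² + σ²/τ²).
Σxᵢyᵢ = 4·3 + 4·4 + 6·6 + 5·6 = 94; Σxᵢ² = 93; σ²/τ² = 1/9.
β̂_MAP = 94 / (93 + 1/9) = 94/(838/9) = 423/419 ≈ 1.010.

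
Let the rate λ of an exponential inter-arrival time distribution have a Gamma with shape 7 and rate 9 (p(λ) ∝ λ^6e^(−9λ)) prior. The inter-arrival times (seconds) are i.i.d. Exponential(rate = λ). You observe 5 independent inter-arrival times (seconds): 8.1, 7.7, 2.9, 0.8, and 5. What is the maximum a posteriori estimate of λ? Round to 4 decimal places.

λ̂_MAP = 0.3284

The Exponential(rate=λ) likelihood is ∝ λ^n e^(−λΣtᵢ). Here n = 5 and Σtᵢ = 8.1 + 7.7 + 2.9 + 0.8 + 5 = 24.5.
Posterior ∝ λ^6e^(−9λ) · λ^5e^(−24.5λ) = λ^11e^(−33.5λ), i.e. Gamma(12, 33.5).
Mode = (a−1)/b = 11/33.5 ≈ 0.3284.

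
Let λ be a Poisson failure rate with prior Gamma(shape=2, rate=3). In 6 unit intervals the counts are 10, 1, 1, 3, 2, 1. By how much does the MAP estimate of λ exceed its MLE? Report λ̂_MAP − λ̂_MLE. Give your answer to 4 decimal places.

MAP − MLE = -0.8889

Σxᵢ = 18. Posterior is Gamma(20, 9); MAP = (20−1)/9 = 19/9 ≈ 2.11111.
MLE = x̄ = 18/6 ≈ 3.00000.
Difference = 19/9 − 18/6 = -8/9 ≈ -0.8889.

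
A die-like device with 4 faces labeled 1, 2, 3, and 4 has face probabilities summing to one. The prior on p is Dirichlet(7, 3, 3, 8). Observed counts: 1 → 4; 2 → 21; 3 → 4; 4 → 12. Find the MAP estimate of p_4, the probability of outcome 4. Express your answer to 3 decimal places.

The posterior is Dirichlet(αᵢ + nᵢ) = Dirichlet(11, 24, 7, 20).
For a Dirichlet(a₁,…,a_K) with all aᵢ > 1, the mode has j-th component (aⱼ − 1)/(Σaᵢ − K).
Here Σaᵢ = 62 and K = 4, so p_4 = (20 − 1)/(62 − 4) = 19/58 ≈ 0.328.

MAP estimate: 0.328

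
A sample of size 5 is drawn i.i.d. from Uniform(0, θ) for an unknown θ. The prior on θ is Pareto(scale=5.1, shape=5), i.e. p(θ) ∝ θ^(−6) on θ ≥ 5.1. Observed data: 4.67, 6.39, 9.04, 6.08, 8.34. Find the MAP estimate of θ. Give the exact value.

θ̂_MAP = 9.04

The Uniform(0, θ) likelihood is θ^(−n) for θ ≥ max(xᵢ), zero otherwise. Here max(xᵢ) = 9.04.
Posterior ∝ θ^(−6) · θ^(−5) = θ^(−11) on θ ≥ max(5.1, 9.04) = 9.04.
This density is strictly decreasing in θ, so the posterior mode lies at the lower boundary of the support.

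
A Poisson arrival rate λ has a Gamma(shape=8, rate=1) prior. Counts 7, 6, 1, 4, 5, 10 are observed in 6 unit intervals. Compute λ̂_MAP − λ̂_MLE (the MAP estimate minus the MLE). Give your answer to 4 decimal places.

Σxᵢ = 33. Posterior is Gamma(41, 7); MAP = (41−1)/7 = 40/7 ≈ 5.71429.
MLE = x̄ = 33/6 ≈ 5.50000.
Difference = 40/7 − 33/6 = 3/14 ≈ 0.2143.

MAP − MLE = 0.2143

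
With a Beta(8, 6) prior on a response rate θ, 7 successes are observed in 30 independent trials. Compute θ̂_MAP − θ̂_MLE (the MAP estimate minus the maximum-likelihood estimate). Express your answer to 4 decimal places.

MAP − MLE = 0.1000

Posterior is Beta(15, 29); MAP = (15−1)/(44−2) = 14/42 ≈ 0.33333.
MLE ignores the prior: θ̂_MLE = k/n = 7/30 ≈ 0.23333.
Difference = 14/42 − 7/30 = 1/10 ≈ 0.1000.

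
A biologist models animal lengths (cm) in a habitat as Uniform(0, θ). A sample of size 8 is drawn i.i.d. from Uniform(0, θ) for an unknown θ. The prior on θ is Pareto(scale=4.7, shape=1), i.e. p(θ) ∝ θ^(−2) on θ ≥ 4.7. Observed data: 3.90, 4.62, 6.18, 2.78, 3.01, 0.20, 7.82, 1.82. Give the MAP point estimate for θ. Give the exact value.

θ̂_MAP = 7.82

The Uniform(0, θ) likelihood is θ^(−n) for θ ≥ max(xᵢ), zero otherwise. Here max(xᵢ) = 7.82.
Posterior ∝ θ^(−2) · θ^(−8) = θ^(−10) on θ ≥ max(4.7, 7.82) = 7.82.
This density is strictly decreasing in θ, so the posterior mode lies at the lower boundary of the support.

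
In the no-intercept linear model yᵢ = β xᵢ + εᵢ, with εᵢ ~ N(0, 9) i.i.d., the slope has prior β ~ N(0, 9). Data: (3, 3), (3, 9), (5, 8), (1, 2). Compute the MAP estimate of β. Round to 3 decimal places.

log p(β | y) = −Σ(yᵢ − βxᵢ)²/(2·9) − β²/(2·9) + const.
Setting the derivative to zero: Σxᵢ(yᵢ − βxᵢ)/9 − β/9 = 0, so β = Σxᵢyᵢ / (Σxᵢ² + σ²/τ²).
Σxᵢyᵢ = 3·3 + 3·9 + 5·8 + 1·2 = 78; Σxᵢ² = 44; σ²/τ² = 1.
β̂_MAP = 78 / (44 + 1) = 78/45 ≈ 1.733.

β̂_MAP = 1.733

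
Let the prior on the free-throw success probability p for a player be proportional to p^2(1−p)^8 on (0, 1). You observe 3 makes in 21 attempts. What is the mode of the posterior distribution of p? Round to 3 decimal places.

The prior density ∝ p^2(1−p)^8 is the kernel of Beta(3, 9).
Data: 3 successes in 21 trials. The binomial likelihood contributes p^3(1−p)^18, so the posterior is Beta(3+3, 9+18) = Beta(6, 27).
For Beta(a, b) with a, b > 1 the mode is (a−1)/(a+b−2) = 5/31 ≈ 0.161.

p̂_MAP = 0.161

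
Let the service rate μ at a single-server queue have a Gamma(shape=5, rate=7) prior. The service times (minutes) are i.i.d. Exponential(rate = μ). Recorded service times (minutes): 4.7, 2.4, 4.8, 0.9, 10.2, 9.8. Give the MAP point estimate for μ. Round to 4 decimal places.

The Exponential(rate=μ) likelihood is ∝ μ^n e^(−μΣtᵢ). Here n = 6 and Σtᵢ = 4.7 + 2.4 + 4.8 + 0.9 + 10.2 + 9.8 = 32.8.
Posterior ∝ μ^4e^(−7μ) · μ^6e^(−32.8μ) = μ^10e^(−39.8μ), i.e. Gamma(11, 39.8).
Mode = (a−1)/b = 10/39.8 ≈ 0.2513.

μ̂_MAP = 0.2513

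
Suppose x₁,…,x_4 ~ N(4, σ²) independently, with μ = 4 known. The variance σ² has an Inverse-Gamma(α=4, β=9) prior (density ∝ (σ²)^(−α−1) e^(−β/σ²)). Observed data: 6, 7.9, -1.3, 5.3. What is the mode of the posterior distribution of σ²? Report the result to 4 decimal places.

σ̂²_MAP = 4.7850

Sum of squared deviations about the known mean: SS = (6−4)² + (7.9−4)² + (-1.3−4)² + (5.3−4)² = 48.99.
The Normal likelihood contributes (σ²)^(−n/2) exp(−SS/(2σ²)), so the posterior is Inverse-Gamma(α + n/2, β + SS/2) = Inverse-Gamma(6, 33.495).
The mode of Inverse-Gamma(a, b) is b/(a+1) = 33.495/7 ≈ 4.7850.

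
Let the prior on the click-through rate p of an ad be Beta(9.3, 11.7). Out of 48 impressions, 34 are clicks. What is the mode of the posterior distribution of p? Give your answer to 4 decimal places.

p̂_MAP = 0.6313

Prior: Beta(9.3, 11.7).
Data: 34 successes in 48 trials. The binomial likelihood contributes p^34(1−p)^14, so the posterior is Beta(9.3+34, 11.7+14) = Beta(43.3, 25.7).
For Beta(a, b) with a, b > 1 the mode is (a−1)/(a+b−2) = 42.3/67 ≈ 0.6313.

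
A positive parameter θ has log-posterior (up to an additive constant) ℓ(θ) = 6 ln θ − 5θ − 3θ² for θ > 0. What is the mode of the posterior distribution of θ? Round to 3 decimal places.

θ̂_MAP = 0.667

ℓ'(θ) = 6/θ − 5 − 6θ. Setting this to zero and multiplying by θ: 6θ² + 5θ − 6 = 0.
θ = (−5 + √(5² + 4·6·6)) / (2·6) = (−5 + √169) / 12 = (−5 + 13)/12 = 2/3.
ℓ''(θ) = −6/θ² − 6 < 0, confirming a maximum.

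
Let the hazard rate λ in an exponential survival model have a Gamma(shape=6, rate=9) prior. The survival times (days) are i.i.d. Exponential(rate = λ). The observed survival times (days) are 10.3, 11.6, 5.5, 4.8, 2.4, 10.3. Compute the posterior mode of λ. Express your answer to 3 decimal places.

The Exponential(rate=λ) likelihood is ∝ λ^n e^(−λΣtᵢ). Here n = 6 and Σtᵢ = 10.3 + 11.6 + 5.5 + 4.8 + 2.4 + 10.3 = 44.9.
Posterior ∝ λ^5e^(−9λ) · λ^6e^(−44.9λ) = λ^11e^(−53.9λ), i.e. Gamma(12, 53.9).
Mode = (a−1)/b = 11/53.9 ≈ 0.204.

λ̂_MAP = 0.204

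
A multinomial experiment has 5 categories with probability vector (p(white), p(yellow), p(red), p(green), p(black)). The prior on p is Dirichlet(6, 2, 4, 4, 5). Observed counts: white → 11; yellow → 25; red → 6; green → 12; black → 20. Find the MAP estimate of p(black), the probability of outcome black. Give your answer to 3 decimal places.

MAP estimate of p(black) = 0.267

The posterior is Dirichlet(αᵢ + nᵢ) = Dirichlet(17, 27, 10, 16, 25).
For a Dirichlet(a₁,…,a_K) with all aᵢ > 1, the mode has j-th component (aⱼ − 1)/(Σaᵢ − K).
Here Σaᵢ = 95 and K = 5, so p(black) = (25 − 1)/(95 − 5) = 24/90 ≈ 0.267.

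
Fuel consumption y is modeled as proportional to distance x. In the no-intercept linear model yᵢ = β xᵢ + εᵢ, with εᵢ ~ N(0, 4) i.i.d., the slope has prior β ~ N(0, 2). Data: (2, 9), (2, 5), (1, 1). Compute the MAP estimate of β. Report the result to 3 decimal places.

β̂_MAP = 2.636

log p(β | y) = −Σ(yᵢ − βxᵢ)²/(2·4) − β²/(2·2) + const.
Setting the derivative to zero: Σxᵢ(yᵢ − βxᵢ)/4 − β/2 = 0, so β = Σxᵢyᵢ / (Σxᵢ² + σ²/τ²).
Σxᵢyᵢ = 2·9 + 2·5 + 1·1 = 29; Σxᵢ² = 9; σ²/τ² = 2.
β̂_MAP = 29 / (9 + 2) = 29/11 ≈ 2.636.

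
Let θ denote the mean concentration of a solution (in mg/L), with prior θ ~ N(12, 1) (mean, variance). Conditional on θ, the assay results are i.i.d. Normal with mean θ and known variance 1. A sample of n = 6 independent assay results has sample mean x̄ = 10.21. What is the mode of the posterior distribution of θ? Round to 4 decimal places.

θ̂_MAP = 10.4657

n = 6, x̄ = 10.21.
For a Normal prior and Normal likelihood with known variance, the posterior is Normal; its mode equals its mean, the precision-weighted average.
Prior precision 1/σ₀² = 1/1 = 1; data precision n/σ² = 6/1 = 6.
θ̂ = (1·12 + 6·10.21) / (1 + 6) = 73.26/7 = 3663/350 ≈ 10.4657.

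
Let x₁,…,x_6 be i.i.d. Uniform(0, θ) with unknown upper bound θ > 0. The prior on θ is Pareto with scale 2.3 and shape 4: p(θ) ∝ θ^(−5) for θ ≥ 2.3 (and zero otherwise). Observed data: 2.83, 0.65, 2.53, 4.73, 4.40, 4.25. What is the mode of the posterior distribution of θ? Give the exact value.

The Uniform(0, θ) likelihood is θ^(−n) for θ ≥ max(xᵢ), zero otherwise. Here max(xᵢ) = 4.73.
Posterior ∝ θ^(−5) · θ^(−6) = θ^(−11) on θ ≥ max(2.3, 4.73) = 4.73.
This density is strictly decreasing in θ, so the posterior mode lies at the lower boundary of the support.

θ̂_MAP = 4.73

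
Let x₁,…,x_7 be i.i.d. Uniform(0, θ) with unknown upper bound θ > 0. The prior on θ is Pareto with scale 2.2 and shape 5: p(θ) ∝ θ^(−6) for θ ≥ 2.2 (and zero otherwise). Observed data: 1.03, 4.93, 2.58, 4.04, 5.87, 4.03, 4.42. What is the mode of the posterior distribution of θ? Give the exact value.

The Uniform(0, θ) likelihood is θ^(−n) for θ ≥ max(xᵢ), zero otherwise. Here max(xᵢ) = 5.87.
Posterior ∝ θ^(−6) · θ^(−7) = θ^(−13) on θ ≥ max(2.2, 5.87) = 5.87.
This density is strictly decreasing in θ, so the posterior mode lies at the lower boundary of the support.

θ̂_MAP = 5.87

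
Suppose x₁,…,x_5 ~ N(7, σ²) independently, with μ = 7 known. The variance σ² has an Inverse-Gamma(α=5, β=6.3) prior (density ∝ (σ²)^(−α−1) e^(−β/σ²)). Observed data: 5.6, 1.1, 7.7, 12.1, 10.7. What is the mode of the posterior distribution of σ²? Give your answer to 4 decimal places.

Sum of squared deviations about the known mean: SS = (5.6−7)² + (1.1−7)² + (7.7−7)² + (12.1−7)² + (10.7−7)² = 76.96.
The Normal likelihood contributes (σ²)^(−n/2) exp(−SS/(2σ²)), so the posterior is Inverse-Gamma(α + n/2, β + SS/2) = Inverse-Gamma(7.5, 44.78).
The mode of Inverse-Gamma(a, b) is b/(a+1) = 44.78/8.5 ≈ 5.2682.

σ̂²_MAP = 5.2682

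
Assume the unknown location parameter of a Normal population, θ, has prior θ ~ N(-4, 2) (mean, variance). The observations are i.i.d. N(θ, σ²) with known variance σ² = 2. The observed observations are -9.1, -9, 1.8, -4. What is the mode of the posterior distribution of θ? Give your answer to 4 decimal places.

θ̂_MAP = -4.8600

n = 4; x̄ = ((-9.1) + (-9) + 1.8 + (-4))/4 = -20.3/4 = -5.075.
For a Normal prior and Normal likelihood with known variance, the posterior is Normal; its mode equals its mean, the precision-weighted average.
Prior precision 1/σ₀² = 1/2 = 0.5; data precision n/σ² = 4/2 = 2.
θ̂ = (0.5·(-4) + 2·(-5.075)) / (0.5 + 2) = (-12.15)/2.5 = -4.8600.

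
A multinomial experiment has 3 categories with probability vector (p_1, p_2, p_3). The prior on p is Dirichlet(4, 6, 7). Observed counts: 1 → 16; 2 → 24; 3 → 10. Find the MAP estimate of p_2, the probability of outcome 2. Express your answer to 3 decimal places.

MAP estimate: 0.453

The posterior is Dirichlet(αᵢ + nᵢ) = Dirichlet(20, 30, 17).
For a Dirichlet(a₁,…,a_K) with all aᵢ > 1, the mode has j-th component (aⱼ − 1)/(Σaᵢ − K).
Here Σaᵢ = 67 and K = 3, so p_2 = (30 − 1)/(67 − 3) = 29/64 ≈ 0.453.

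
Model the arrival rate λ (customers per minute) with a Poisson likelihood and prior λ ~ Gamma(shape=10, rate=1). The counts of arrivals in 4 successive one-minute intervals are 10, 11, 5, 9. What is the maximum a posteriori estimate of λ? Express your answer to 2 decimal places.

λ̂_MAP = 8.80

Σxᵢ = 10+11+5+9 = 35, with n = 4.
Posterior ∝ λ^9e^(−1λ) · λ^35e^(−4λ) = λ^44e^(−5λ), i.e. Gamma(shape=45, rate=5).
The mode of a Gamma(a, b) with a ≥ 1 (shape–rate) is (a−1)/b = 44/5 ≈ 8.80.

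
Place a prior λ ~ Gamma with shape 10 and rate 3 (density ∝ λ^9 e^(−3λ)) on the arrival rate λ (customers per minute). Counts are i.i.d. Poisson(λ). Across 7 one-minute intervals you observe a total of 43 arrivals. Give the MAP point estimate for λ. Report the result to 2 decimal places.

λ̂_MAP = 5.20

Σxᵢ = 43, n = 7.
Posterior ∝ λ^9e^(−3λ) · λ^43e^(−7λ) = λ^52e^(−10λ), i.e. Gamma(shape=53, rate=10).
The mode of a Gamma(a, b) with a ≥ 1 (shape–rate) is (a−1)/b = 52/10 ≈ 5.20.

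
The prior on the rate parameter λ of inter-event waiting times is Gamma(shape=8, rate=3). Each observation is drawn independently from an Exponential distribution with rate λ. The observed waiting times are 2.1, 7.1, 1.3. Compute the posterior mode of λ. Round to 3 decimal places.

λ̂_MAP = 0.741

The Exponential(rate=λ) likelihood is ∝ λ^n e^(−λΣtᵢ). Here n = 3 and Σtᵢ = 2.1 + 7.1 + 1.3 = 10.5.
Posterior ∝ λ^7e^(−3λ) · λ^3e^(−10.5λ) = λ^10e^(−13.5λ), i.e. Gamma(11, 13.5).
Mode = (a−1)/b = 10/13.5 ≈ 0.741.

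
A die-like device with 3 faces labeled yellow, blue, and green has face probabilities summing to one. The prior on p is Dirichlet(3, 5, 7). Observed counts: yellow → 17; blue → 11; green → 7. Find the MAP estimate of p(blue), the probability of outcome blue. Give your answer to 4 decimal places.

The posterior is Dirichlet(αᵢ + nᵢ) = Dirichlet(20, 16, 14).
For a Dirichlet(a₁,…,a_K) with all aᵢ > 1, the mode has j-th component (aⱼ − 1)/(Σaᵢ − K).
Here Σaᵢ = 50 and K = 3, so p(blue) = (16 − 1)/(50 − 3) = 15/47 ≈ 0.3191.

MAP estimate of p(blue) = 0.3191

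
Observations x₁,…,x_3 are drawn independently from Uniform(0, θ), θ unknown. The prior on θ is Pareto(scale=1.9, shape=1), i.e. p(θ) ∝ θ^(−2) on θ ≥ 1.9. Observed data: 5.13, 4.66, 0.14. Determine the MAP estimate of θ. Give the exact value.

The Uniform(0, θ) likelihood is θ^(−n) for θ ≥ max(xᵢ), zero otherwise. Here max(xᵢ) = 5.13.
Posterior ∝ θ^(−2) · θ^(−3) = θ^(−5) on θ ≥ max(1.9, 5.13) = 5.13.
This density is strictly decreasing in θ, so the posterior mode lies at the lower boundary of the support.

θ̂_MAP = 5.13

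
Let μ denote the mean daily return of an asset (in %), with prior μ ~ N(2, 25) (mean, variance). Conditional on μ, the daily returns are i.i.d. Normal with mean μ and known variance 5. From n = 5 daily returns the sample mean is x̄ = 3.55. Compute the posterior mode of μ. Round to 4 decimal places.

μ̂_MAP = 3.4904

n = 5, x̄ = 3.55.
For a Normal prior and Normal likelihood with known variance, the posterior is Normal; its mode equals its mean, the precision-weighted average.
Prior precision 1/σ₀² = 1/25 = 0.04; data precision n/σ² = 5/5 = 1.
μ̂ = (0.04·2 + 1·3.55) / (0.04 + 1) = 3.63/1.04 = 363/104 ≈ 3.4904.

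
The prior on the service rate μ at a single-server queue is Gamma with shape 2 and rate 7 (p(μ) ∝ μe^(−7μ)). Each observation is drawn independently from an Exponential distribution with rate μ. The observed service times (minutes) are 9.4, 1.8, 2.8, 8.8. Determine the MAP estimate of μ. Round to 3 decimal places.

μ̂_MAP = 0.168

The Exponential(rate=μ) likelihood is ∝ μ^n e^(−μΣtᵢ). Here n = 4 and Σtᵢ = 9.4 + 1.8 + 2.8 + 8.8 = 22.8.
Posterior ∝ μe^(−7μ) · μ^4e^(−22.8μ) = μ^5e^(−29.8μ), i.e. Gamma(6, 29.8).
Mode = (a−1)/b = 5/29.8 ≈ 0.168.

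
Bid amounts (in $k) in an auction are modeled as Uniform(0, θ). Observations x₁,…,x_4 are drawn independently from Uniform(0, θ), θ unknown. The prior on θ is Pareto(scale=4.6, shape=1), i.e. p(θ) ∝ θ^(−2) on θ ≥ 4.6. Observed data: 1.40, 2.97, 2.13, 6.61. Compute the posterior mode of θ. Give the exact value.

The Uniform(0, θ) likelihood is θ^(−n) for θ ≥ max(xᵢ), zero otherwise. Here max(xᵢ) = 6.61.
Posterior ∝ θ^(−2) · θ^(−4) = θ^(−6) on θ ≥ max(4.6, 6.61) = 6.61.
This density is strictly decreasing in θ, so the posterior mode lies at the lower boundary of the support.

θ̂_MAP = 6.61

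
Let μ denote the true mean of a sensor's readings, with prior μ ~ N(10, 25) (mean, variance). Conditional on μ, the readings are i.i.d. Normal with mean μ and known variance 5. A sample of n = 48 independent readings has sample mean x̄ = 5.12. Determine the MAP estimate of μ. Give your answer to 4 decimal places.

μ̂_MAP = 5.1402

n = 48, x̄ = 5.12.
For a Normal prior and Normal likelihood with known variance, the posterior is Normal; its mode equals its mean, the precision-weighted average.
Prior precision 1/σ₀² = 1/25 = 0.04; data precision n/σ² = 48/5 = 9.6.
μ̂ = (0.04·10 + 9.6·5.12) / (0.04 + 9.6) = 49.552/9.64 = 6194/1205 ≈ 5.1402.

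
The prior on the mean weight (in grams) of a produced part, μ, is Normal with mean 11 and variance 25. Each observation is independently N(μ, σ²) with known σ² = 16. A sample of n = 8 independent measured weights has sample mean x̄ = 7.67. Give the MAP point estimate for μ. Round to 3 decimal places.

n = 8, x̄ = 7.67.
For a Normal prior and Normal likelihood with known variance, the posterior is Normal; its mode equals its mean, the precision-weighted average.
Prior precision 1/σ₀² = 1/25 = 0.04; data precision n/σ² = 8/16 = 0.5.
μ̂ = (0.04·11 + 0.5·7.67) / (0.04 + 0.5) = 4.275/0.54 = 95/12 ≈ 7.917.

μ̂_MAP = 7.917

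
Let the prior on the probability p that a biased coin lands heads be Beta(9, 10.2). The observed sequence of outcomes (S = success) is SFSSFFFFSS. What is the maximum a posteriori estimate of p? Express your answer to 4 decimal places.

Prior: Beta(9, 10.2).
Data: 5 successes in 10 trials (from the sequence). The binomial likelihood contributes p^5(1−p)^5, so the posterior is Beta(9+5, 10.2+5) = Beta(14, 15.2).
For Beta(a, b) with a, b > 1 the mode is (a−1)/(a+b−2) = 13/27.2 ≈ 0.4779.

p̂_MAP = 0.4779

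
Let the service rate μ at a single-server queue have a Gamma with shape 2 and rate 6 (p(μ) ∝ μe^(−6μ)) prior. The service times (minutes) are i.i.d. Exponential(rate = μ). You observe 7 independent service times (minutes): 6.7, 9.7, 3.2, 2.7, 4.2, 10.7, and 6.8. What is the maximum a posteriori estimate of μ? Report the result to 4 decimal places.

The Exponential(rate=μ) likelihood is ∝ μ^n e^(−μΣtᵢ). Here n = 7 and Σtᵢ = 6.7 + 9.7 + 3.2 + 2.7 + 4.2 + 10.7 + 6.8 = 44.
Posterior ∝ μe^(−6μ) · μ^7e^(−44μ) = μ^8e^(−50μ), i.e. Gamma(9, 50).
Mode = (a−1)/b = 8/50 ≈ 0.1600.

μ̂_MAP = 0.1600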